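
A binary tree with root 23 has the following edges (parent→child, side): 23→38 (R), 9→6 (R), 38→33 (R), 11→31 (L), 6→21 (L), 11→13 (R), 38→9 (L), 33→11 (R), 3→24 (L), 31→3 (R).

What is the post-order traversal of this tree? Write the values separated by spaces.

Post-order visits the left subtree, then the right subtree, then the node.
At 23: no left child.
At 23: go right to 38.
  At 38: go left to 9.
    At 9: no left child.
    At 9: go right to 6.
      At 6: go left to 21.
        21 is a leaf — visit 21.
      At 6: no right child.
      Visit 6.
    Visit 9.
  At 38: go right to 33.
    At 33: no left child.
    At 33: go right to 11.
      At 11: go left to 31.
        At 31: no left child.
        At 31: go right to 3.
          At 3: go left to 24.
            24 is a leaf — visit 24.
          At 3: no right child.
          Visit 3.
        Visit 31.
      At 11: go right to 13.
        13 is a leaf — visit 13.
      Visit 11.
    Visit 33.
  Visit 38.
Visit 23.

21 6 9 24 3 31 13 11 33 38 23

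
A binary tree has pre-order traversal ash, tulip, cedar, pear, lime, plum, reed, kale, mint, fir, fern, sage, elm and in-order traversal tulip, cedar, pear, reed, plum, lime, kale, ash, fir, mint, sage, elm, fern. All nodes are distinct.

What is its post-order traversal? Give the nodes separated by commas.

reed, plum, kale, lime, pear, cedar, tulip, fir, elm, sage, fern, mint, ash

The first element of pre-order is the root; it splits in-order into left and right subtrees.
Root ash: left subtree has 7 nodes {tulip, cedar, pear, reed, plum, lime, kale}, right has 5 {fir, mint, sage, elm, fern}.
  Root tulip: left subtree has 0 nodes { }, right has 6 {cedar, pear, reed, plum, lime, kale}.
    Root cedar: left subtree has 0 nodes { }, right has 5 {pear, reed, plum, lime, kale}.
      Root pear: left subtree has 0 nodes { }, right has 4 {reed, plum, lime, kale}.
        Root lime: left subtree has 2 nodes {reed, plum}, right has 1 {kale}.
          Root plum: left subtree has 1 node {reed}, right has 0 { }.
  Root mint: left subtree has 1 node {fir}, right has 3 {sage, elm, fern}.
    Root fern: left subtree has 2 nodes {sage, elm}, right has 0 { }.
      Root sage: left subtree has 0 nodes { }, right has 1 {elm}.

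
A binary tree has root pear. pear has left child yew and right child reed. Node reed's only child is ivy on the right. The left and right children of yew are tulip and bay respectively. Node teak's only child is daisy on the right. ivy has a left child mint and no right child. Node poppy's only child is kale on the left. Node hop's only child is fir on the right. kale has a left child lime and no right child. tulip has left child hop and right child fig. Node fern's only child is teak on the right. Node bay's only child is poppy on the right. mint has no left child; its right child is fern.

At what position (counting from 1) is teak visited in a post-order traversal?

11

Post-order visits the left subtree, then the right subtree, then the node.
At pear: go left to yew.
  At yew: go left to tulip.
    At tulip: go left to hop.
      At hop: no left child.
      At hop: go right to fir.
        fir is a leaf — visit fir.
      Visit hop.
    At tulip: go right to fig.
      fig is a leaf — visit fig.
    Visit tulip.
  At yew: go right to bay.
    At bay: no left child.
    At bay: go right to poppy.
      At poppy: go left to kale.
        At kale: go left to lime.
          lime is a leaf — visit lime.
        At kale: no right child.
        Visit kale.
      At poppy: no right child.
      Visit poppy.
    Visit bay.
  Visit yew.
At pear: go right to reed.
  At reed: no left child.
  At reed: go right to ivy.
    At ivy: go left to mint.
      At mint: no left child.
      At mint: go right to fern.
        At fern: no left child.
        At fern: go right to teak.
          At teak: no left child.
          At teak: go right to daisy.
            daisy is a leaf — visit daisy.
          Visit teak.
        Visit fern.
      Visit mint.
    At ivy: no right child.
    Visit ivy.
  Visit reed.
Visit pear.
Full post-order sequence: fir, hop, fig, tulip, lime, kale, poppy, bay, yew, daisy, teak, fern, mint, ivy, reed, pear.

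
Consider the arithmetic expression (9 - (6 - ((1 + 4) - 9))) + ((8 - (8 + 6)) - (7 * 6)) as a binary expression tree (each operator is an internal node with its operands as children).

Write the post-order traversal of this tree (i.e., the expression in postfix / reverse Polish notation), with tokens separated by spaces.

9 6 1 4 + 9 - - - 8 8 6 + - 7 6 * - +

Post-order on an expression tree gives postfix notation: for each operator, emit left operand, right operand, then the operator.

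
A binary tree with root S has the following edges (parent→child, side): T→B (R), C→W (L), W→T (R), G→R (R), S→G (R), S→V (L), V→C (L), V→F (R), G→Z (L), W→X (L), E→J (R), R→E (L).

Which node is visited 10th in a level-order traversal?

Level-order visits nodes level by level from the root, left to right within each level.
Level 0: S
Level 1: V, G
Level 2: C, F, Z, R
Level 3: W, E
Level 4: X, T, J
Level 5: B
Full level-order sequence: S, V, G, C, F, Z, R, W, E, X, T, J, B.

X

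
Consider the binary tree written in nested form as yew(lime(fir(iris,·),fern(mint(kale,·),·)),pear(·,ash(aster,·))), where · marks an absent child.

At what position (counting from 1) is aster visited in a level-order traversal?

9

Level-order visits nodes level by level from the root, left to right within each level.
Level 0: yew
Level 1: lime, pear
Level 2: fir, fern, ash
Level 3: iris, mint, aster
Level 4: kale
Full level-order sequence: yew, lime, pear, fir, fern, ash, iris, mint, aster, kale.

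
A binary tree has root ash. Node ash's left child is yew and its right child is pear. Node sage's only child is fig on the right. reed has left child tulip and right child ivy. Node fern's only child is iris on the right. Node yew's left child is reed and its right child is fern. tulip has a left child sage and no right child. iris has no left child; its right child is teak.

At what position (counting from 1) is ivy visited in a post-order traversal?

4

Post-order visits the left subtree, then the right subtree, then the node.
At ash: go left to yew.
  At yew: go left to reed.
    At reed: go left to tulip.
      At tulip: go left to sage.
        At sage: no left child.
        At sage: go right to fig.
          fig is a leaf — visit fig.
        Visit sage.
      At tulip: no right child.
      Visit tulip.
    At reed: go right to ivy.
      ivy is a leaf — visit ivy.
    Visit reed.
  At yew: go right to fern.
    At fern: no left child.
    At fern: go right to iris.
      At iris: no left child.
      At iris: go right to teak.
        teak is a leaf — visit teak.
      Visit iris.
    Visit fern.
  Visit yew.
At ash: go right to pear.
  pear is a leaf — visit pear.
Visit ash.
Full post-order sequence: fig, sage, tulip, ivy, reed, teak, iris, fern, yew, pear, ash.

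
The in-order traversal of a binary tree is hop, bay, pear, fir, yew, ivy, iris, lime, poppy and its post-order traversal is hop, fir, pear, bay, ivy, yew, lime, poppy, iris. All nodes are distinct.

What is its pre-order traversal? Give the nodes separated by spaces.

The last element of post-order is the root; it splits in-order into left and right subtrees.
Root iris: left subtree has 6 nodes {hop, bay, pear, fir, yew, ivy}, right has 2 {lime, poppy}.
  Root yew: left subtree has 4 nodes {hop, bay, pear, fir}, right has 1 {ivy}.
    Root bay: left subtree has 1 node {hop}, right has 2 {pear, fir}.
      Root pear: left subtree has 0 nodes { }, right has 1 {fir}.
  Root poppy: left subtree has 1 node {lime}, right has 0 { }.

iris yew bay hop pear fir ivy poppy lime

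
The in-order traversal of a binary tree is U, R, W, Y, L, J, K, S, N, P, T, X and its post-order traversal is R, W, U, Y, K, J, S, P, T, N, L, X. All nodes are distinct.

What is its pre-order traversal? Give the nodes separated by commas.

The last element of post-order is the root; it splits in-order into left and right subtrees.
Root X: left subtree has 11 nodes {U, R, W, Y, L, J, K, S, N, P, T}, right has 0 { }.
  Root L: left subtree has 4 nodes {U, R, W, Y}, right has 6 {J, K, S, N, P, T}.
    Root Y: left subtree has 3 nodes {U, R, W}, right has 0 { }.
      Root U: left subtree has 0 nodes { }, right has 2 {R, W}.
        Root W: left subtree has 1 node {R}, right has 0 { }.
    Root N: left subtree has 3 nodes {J, K, S}, right has 2 {P, T}.
      Root S: left subtree has 2 nodes {J, K}, right has 0 { }.
        Root J: left subtree has 0 nodes { }, right has 1 {K}.
      Root T: left subtree has 1 node {P}, right has 0 { }.

X, L, Y, U, W, R, N, S, J, K, T, P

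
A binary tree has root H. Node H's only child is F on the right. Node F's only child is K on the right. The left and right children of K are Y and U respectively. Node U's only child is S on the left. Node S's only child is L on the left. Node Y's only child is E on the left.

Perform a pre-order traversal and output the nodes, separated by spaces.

Pre-order visits the node, then its left subtree, then its right subtree.
Visit H.
At H: no left child.
At H: go right to F.
  Visit F.
  At F: no left child.
  At F: go right to K.
    Visit K.
    At K: go left to Y.
      Visit Y.
      At Y: go left to E.
        E is a leaf — visit E.
      At Y: no right child.
    At K: go right to U.
      Visit U.
      At U: go left to S.
        Visit S.
        At S: go left to L.
          L is a leaf — visit L.
        At S: no right child.
      At U: no right child.

H F K Y E U S L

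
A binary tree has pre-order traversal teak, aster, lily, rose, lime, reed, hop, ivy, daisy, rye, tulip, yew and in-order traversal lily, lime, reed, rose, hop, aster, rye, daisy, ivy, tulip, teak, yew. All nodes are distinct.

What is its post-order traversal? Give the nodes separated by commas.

reed, lime, hop, rose, lily, rye, daisy, tulip, ivy, aster, yew, teak

The first element of pre-order is the root; it splits in-order into left and right subtrees.
Root teak: left subtree has 10 nodes {lily, lime, reed, rose, hop, aster, rye, daisy, ivy, tulip}, right has 1 {yew}.
  Root aster: left subtree has 5 nodes {lily, lime, reed, rose, hop}, right has 4 {rye, daisy, ivy, tulip}.
    Root lily: left subtree has 0 nodes { }, right has 4 {lime, reed, rose, hop}.
      Root rose: left subtree has 2 nodes {lime, reed}, right has 1 {hop}.
        Root lime: left subtree has 0 nodes { }, right has 1 {reed}.
    Root ivy: left subtree has 2 nodes {rye, daisy}, right has 1 {tulip}.
      Root daisy: left subtree has 1 node {rye}, right has 0 { }.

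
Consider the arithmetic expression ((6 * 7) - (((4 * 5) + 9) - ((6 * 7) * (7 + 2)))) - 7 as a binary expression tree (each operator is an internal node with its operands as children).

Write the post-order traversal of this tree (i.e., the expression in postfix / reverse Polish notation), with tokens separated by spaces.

6 7 * 4 5 * 9 + 6 7 * 7 2 + * - - 7 -

Post-order on an expression tree gives postfix notation: for each operator, emit left operand, right operand, then the operator.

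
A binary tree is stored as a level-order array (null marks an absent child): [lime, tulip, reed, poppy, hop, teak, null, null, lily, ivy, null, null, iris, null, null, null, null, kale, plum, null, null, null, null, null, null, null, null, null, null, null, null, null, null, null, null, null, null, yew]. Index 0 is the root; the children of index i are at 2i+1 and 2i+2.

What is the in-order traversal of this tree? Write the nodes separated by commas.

poppy, kale, lily, yew, plum, tulip, ivy, hop, lime, teak, iris, reed

In-order visits the left subtree, then the node, then the right subtree.
At lime: go left to tulip.
  At tulip: go left to poppy.
    At poppy: no left child.
    Visit poppy.
    At poppy: go right to lily.
      At lily: go left to kale.
        kale is a leaf — visit kale.
      Visit lily.
      At lily: go right to plum.
        At plum: go left to yew.
          yew is a leaf — visit yew.
        Visit plum.
        At plum: no right child.
  Visit tulip.
  At tulip: go right to hop.
    At hop: go left to ivy.
      ivy is a leaf — visit ivy.
    Visit hop.
    At hop: no right child.
Visit lime.
At lime: go right to reed.
  At reed: go left to teak.
    At teak: no left child.
    Visit teak.
    At teak: go right to iris.
      iris is a leaf — visit iris.
  Visit reed.
  At reed: no right child.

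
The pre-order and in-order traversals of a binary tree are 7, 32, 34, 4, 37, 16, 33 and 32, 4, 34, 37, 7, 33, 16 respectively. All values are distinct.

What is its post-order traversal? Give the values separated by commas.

4, 37, 34, 32, 33, 16, 7

The first element of pre-order is the root; it splits in-order into left and right subtrees.
Root 7: left subtree has 4 nodes {32, 4, 34, 37}, right has 2 {33, 16}.
  Root 32: left subtree has 0 nodes { }, right has 3 {4, 34, 37}.
    Root 34: left subtree has 1 node {4}, right has 1 {37}.
  Root 16: left subtree has 1 node {33}, right has 0 { }.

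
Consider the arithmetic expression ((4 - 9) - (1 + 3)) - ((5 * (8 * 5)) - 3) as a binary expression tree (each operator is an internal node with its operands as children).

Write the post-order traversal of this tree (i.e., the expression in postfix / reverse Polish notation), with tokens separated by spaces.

Post-order on an expression tree gives postfix notation: for each operator, emit left operand, right operand, then the operator.

4 9 - 1 3 + - 5 8 5 * * 3 - -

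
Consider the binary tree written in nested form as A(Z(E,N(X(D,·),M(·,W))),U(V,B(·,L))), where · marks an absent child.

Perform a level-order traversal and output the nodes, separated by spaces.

Level-order visits nodes level by level from the root, left to right within each level.
Level 0: A
Level 1: Z, U
Level 2: E, N, V, B
Level 3: X, M, L
Level 4: D, W

A Z U E N V B X M L D W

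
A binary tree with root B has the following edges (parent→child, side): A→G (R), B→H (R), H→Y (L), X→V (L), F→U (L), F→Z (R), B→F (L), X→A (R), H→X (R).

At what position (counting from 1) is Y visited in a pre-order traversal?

Pre-order visits the node, then its left subtree, then its right subtree.
Visit B.
At B: go left to F.
  Visit F.
  At F: go left to U.
    U is a leaf — visit U.
  At F: go right to Z.
    Z is a leaf — visit Z.
At B: go right to H.
  Visit H.
  At H: go left to Y.
    Y is a leaf — visit Y.
  At H: go right to X.
    Visit X.
    At X: go left to V.
      V is a leaf — visit V.
    At X: go right to A.
      Visit A.
      At A: no left child.
      At A: go right to G.
        G is a leaf — visit G.
Full pre-order sequence: B, F, U, Z, H, Y, X, V, A, G.

6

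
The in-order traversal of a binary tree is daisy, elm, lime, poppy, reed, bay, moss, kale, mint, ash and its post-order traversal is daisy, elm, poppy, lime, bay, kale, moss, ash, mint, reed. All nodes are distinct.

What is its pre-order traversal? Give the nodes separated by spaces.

The last element of post-order is the root; it splits in-order into left and right subtrees.
Root reed: left subtree has 4 nodes {daisy, elm, lime, poppy}, right has 5 {bay, moss, kale, mint, ash}.
  Root lime: left subtree has 2 nodes {daisy, elm}, right has 1 {poppy}.
    Root elm: left subtree has 1 node {daisy}, right has 0 { }.
  Root mint: left subtree has 3 nodes {bay, moss, kale}, right has 1 {ash}.
    Root moss: left subtree has 1 node {bay}, right has 1 {kale}.

reed lime elm daisy poppy mint moss bay kale ash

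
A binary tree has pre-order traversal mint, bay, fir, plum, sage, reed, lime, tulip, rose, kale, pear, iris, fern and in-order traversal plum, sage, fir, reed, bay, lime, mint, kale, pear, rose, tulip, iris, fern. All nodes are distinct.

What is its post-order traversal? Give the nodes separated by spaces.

The first element of pre-order is the root; it splits in-order into left and right subtrees.
Root mint: left subtree has 6 nodes {plum, sage, fir, reed, bay, lime}, right has 6 {kale, pear, rose, tulip, iris, fern}.
  Root bay: left subtree has 4 nodes {plum, sage, fir, reed}, right has 1 {lime}.
    Root fir: left subtree has 2 nodes {plum, sage}, right has 1 {reed}.
      Root plum: left subtree has 0 nodes { }, right has 1 {sage}.
  Root tulip: left subtree has 3 nodes {kale, pear, rose}, right has 2 {iris, fern}.
    Root rose: left subtree has 2 nodes {kale, pear}, right has 0 { }.
      Root kale: left subtree has 0 nodes { }, right has 1 {pear}.
    Root iris: left subtree has 0 nodes { }, right has 1 {fern}.

sage plum reed fir lime bay pear kale rose fern iris tulip mint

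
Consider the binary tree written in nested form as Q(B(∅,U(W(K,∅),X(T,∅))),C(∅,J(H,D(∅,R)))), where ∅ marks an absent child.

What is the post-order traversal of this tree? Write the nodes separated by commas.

Post-order visits the left subtree, then the right subtree, then the node.
At Q: go left to B.
  At B: no left child.
  At B: go right to U.
    At U: go left to W.
      At W: go left to K.
        K is a leaf — visit K.
      At W: no right child.
      Visit W.
    At U: go right to X.
      At X: go left to T.
        T is a leaf — visit T.
      At X: no right child.
      Visit X.
    Visit U.
  Visit B.
At Q: go right to C.
  At C: no left child.
  At C: go right to J.
    At J: go left to H.
      H is a leaf — visit H.
    At J: go right to D.
      At D: no left child.
      At D: go right to R.
        R is a leaf — visit R.
      Visit D.
    Visit J.
  Visit C.
Visit Q.

K, W, T, X, U, B, H, R, D, J, C, Q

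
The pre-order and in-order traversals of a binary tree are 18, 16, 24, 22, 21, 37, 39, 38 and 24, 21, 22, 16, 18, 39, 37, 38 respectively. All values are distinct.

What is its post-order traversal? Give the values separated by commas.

21, 22, 24, 16, 39, 38, 37, 18

The first element of pre-order is the root; it splits in-order into left and right subtrees.
Root 18: left subtree has 4 nodes {24, 21, 22, 16}, right has 3 {39, 37, 38}.
  Root 16: left subtree has 3 nodes {24, 21, 22}, right has 0 { }.
    Root 24: left subtree has 0 nodes { }, right has 2 {21, 22}.
      Root 22: left subtree has 1 node {21}, right has 0 { }.
  Root 37: left subtree has 1 node {39}, right has 1 {38}.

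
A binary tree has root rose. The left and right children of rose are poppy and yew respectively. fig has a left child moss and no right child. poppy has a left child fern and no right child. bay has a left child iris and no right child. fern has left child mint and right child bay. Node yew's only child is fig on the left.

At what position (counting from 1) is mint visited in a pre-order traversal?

4

Pre-order visits the node, then its left subtree, then its right subtree.
Visit rose.
At rose: go left to poppy.
  Visit poppy.
  At poppy: go left to fern.
    Visit fern.
    At fern: go left to mint.
      mint is a leaf — visit mint.
    At fern: go right to bay.
      Visit bay.
      At bay: go left to iris.
        iris is a leaf — visit iris.
      At bay: no right child.
  At poppy: no right child.
At rose: go right to yew.
  Visit yew.
  At yew: go left to fig.
    Visit fig.
    At fig: go left to moss.
      moss is a leaf — visit moss.
    At fig: no right child.
  At yew: no right child.
Full pre-order sequence: rose, poppy, fern, mint, bay, iris, yew, fig, moss.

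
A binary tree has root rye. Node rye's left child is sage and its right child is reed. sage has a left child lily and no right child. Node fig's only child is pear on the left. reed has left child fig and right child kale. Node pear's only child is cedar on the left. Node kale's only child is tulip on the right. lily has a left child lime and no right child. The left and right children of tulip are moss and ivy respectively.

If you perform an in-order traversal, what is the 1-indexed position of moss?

In-order visits the left subtree, then the node, then the right subtree.
At rye: go left to sage.
  At sage: go left to lily.
    At lily: go left to lime.
      lime is a leaf — visit lime.
    Visit lily.
    At lily: no right child.
  Visit sage.
  At sage: no right child.
Visit rye.
At rye: go right to reed.
  At reed: go left to fig.
    At fig: go left to pear.
      At pear: go left to cedar.
        cedar is a leaf — visit cedar.
      Visit pear.
      At pear: no right child.
    Visit fig.
    At fig: no right child.
  Visit reed.
  At reed: go right to kale.
    At kale: no left child.
    Visit kale.
    At kale: go right to tulip.
      At tulip: go left to moss.
        moss is a leaf — visit moss.
      Visit tulip.
      At tulip: go right to ivy.
        ivy is a leaf — visit ivy.
Full in-order sequence: lime, lily, sage, rye, cedar, pear, fig, reed, kale, moss, tulip, ivy.

10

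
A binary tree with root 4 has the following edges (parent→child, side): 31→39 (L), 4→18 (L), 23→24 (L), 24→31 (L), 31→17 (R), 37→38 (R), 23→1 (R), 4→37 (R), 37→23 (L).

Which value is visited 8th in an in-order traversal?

In-order visits the left subtree, then the node, then the right subtree.
At 4: go left to 18.
  18 is a leaf — visit 18.
Visit 4.
At 4: go right to 37.
  At 37: go left to 23.
    At 23: go left to 24.
      At 24: go left to 31.
        At 31: go left to 39.
          39 is a leaf — visit 39.
        Visit 31.
        At 31: go right to 17.
          17 is a leaf — visit 17.
      Visit 24.
      At 24: no right child.
    Visit 23.
    At 23: go right to 1.
      1 is a leaf — visit 1.
  Visit 37.
  At 37: go right to 38.
    38 is a leaf — visit 38.
Full in-order sequence: 18, 4, 39, 31, 17, 24, 23, 1, 37, 38.

1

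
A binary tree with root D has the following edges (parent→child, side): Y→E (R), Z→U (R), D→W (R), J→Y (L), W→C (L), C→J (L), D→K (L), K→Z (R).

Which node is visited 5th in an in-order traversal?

In-order visits the left subtree, then the node, then the right subtree.
At D: go left to K.
  At K: no left child.
  Visit K.
  At K: go right to Z.
    At Z: no left child.
    Visit Z.
    At Z: go right to U.
      U is a leaf — visit U.
Visit D.
At D: go right to W.
  At W: go left to C.
    At C: go left to J.
      At J: go left to Y.
        At Y: no left child.
        Visit Y.
        At Y: go right to E.
          E is a leaf — visit E.
      Visit J.
      At J: no right child.
    Visit C.
    At C: no right child.
  Visit W.
  At W: no right child.
Full in-order sequence: K, Z, U, D, Y, E, J, C, W.

Y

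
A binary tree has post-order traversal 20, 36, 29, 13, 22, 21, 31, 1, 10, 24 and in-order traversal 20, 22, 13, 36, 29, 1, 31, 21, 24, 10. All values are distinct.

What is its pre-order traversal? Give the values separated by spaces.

24 1 22 20 13 29 36 31 21 10

The last element of post-order is the root; it splits in-order into left and right subtrees.
Root 24: left subtree has 8 nodes {20, 22, 13, 36, 29, 1, 31, 21}, right has 1 {10}.
  Root 1: left subtree has 5 nodes {20, 22, 13, 36, 29}, right has 2 {31, 21}.
    Root 22: left subtree has 1 node {20}, right has 3 {13, 36, 29}.
      Root 13: left subtree has 0 nodes { }, right has 2 {36, 29}.
        Root 29: left subtree has 1 node {36}, right has 0 { }.
    Root 31: left subtree has 0 nodes { }, right has 1 {21}.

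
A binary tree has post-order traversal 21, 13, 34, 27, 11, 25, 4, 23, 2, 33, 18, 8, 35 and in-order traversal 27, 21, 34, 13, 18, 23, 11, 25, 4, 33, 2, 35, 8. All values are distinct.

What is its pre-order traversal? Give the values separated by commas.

The last element of post-order is the root; it splits in-order into left and right subtrees.
Root 35: left subtree has 11 nodes {27, 21, 34, 13, 18, 23, 11, 25, 4, 33, 2}, right has 1 {8}.
  Root 18: left subtree has 4 nodes {27, 21, 34, 13}, right has 6 {23, 11, 25, 4, 33, 2}.
    Root 27: left subtree has 0 nodes { }, right has 3 {21, 34, 13}.
      Root 34: left subtree has 1 node {21}, right has 1 {13}.
    Root 33: left subtree has 4 nodes {23, 11, 25, 4}, right has 1 {2}.
      Root 23: left subtree has 0 nodes { }, right has 3 {11, 25, 4}.
        Root 4: left subtree has 2 nodes {11, 25}, right has 0 { }.
          Root 25: left subtree has 1 node {11}, right has 0 { }.

35, 18, 27, 34, 21, 13, 33, 23, 4, 25, 11, 2, 8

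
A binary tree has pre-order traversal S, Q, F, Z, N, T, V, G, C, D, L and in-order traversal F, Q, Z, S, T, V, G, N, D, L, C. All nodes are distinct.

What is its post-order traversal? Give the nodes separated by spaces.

The first element of pre-order is the root; it splits in-order into left and right subtrees.
Root S: left subtree has 3 nodes {F, Q, Z}, right has 7 {T, V, G, N, D, L, C}.
  Root Q: left subtree has 1 node {F}, right has 1 {Z}.
  Root N: left subtree has 3 nodes {T, V, G}, right has 3 {D, L, C}.
    Root T: left subtree has 0 nodes { }, right has 2 {V, G}.
      Root V: left subtree has 0 nodes { }, right has 1 {G}.
    Root C: left subtree has 2 nodes {D, L}, right has 0 { }.
      Root D: left subtree has 0 nodes { }, right has 1 {L}.

F Z Q G V T L D C N S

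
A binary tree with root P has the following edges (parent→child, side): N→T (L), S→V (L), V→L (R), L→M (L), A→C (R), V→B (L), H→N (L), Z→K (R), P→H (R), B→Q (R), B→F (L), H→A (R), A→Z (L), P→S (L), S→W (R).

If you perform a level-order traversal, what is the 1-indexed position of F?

13

Level-order visits nodes level by level from the root, left to right within each level.
Level 0: P
Level 1: S, H
Level 2: V, W, N, A
Level 3: B, L, T, Z, C
Level 4: F, Q, M, K
Full level-order sequence: P, S, H, V, W, N, A, B, L, T, Z, C, F, Q, M, K.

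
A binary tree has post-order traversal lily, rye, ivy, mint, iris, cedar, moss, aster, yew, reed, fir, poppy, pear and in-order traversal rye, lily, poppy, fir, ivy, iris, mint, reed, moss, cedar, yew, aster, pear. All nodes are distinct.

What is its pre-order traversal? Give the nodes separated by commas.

pear, poppy, rye, lily, fir, reed, iris, ivy, mint, yew, moss, cedar, aster

The last element of post-order is the root; it splits in-order into left and right subtrees.
Root pear: left subtree has 12 nodes {rye, lily, poppy, fir, ivy, iris, mint, reed, moss, cedar, yew, aster}, right has 0 { }.
  Root poppy: left subtree has 2 nodes {rye, lily}, right has 9 {fir, ivy, iris, mint, reed, moss, cedar, yew, aster}.
    Root rye: left subtree has 0 nodes { }, right has 1 {lily}.
    Root fir: left subtree has 0 nodes { }, right has 8 {ivy, iris, mint, reed, moss, cedar, yew, aster}.
      Root reed: left subtree has 3 nodes {ivy, iris, mint}, right has 4 {moss, cedar, yew, aster}.
        Root iris: left subtree has 1 node {ivy}, right has 1 {mint}.
        Root yew: left subtree has 2 nodes {moss, cedar}, right has 1 {aster}.
          Root moss: left subtree has 0 nodes { }, right has 1 {cedar}.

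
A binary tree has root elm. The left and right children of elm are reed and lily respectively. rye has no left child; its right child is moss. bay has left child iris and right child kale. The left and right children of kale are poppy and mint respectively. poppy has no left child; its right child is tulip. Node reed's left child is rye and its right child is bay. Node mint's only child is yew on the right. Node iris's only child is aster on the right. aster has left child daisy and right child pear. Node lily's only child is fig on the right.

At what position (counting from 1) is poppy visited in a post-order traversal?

Post-order visits the left subtree, then the right subtree, then the node.
At elm: go left to reed.
  At reed: go left to rye.
    At rye: no left child.
    At rye: go right to moss.
      moss is a leaf — visit moss.
    Visit rye.
  At reed: go right to bay.
    At bay: go left to iris.
      At iris: no left child.
      At iris: go right to aster.
        At aster: go left to daisy.
          daisy is a leaf — visit daisy.
        At aster: go right to pear.
          pear is a leaf — visit pear.
        Visit aster.
      Visit iris.
    At bay: go right to kale.
      At kale: go left to poppy.
        At poppy: no left child.
        At poppy: go right to tulip.
          tulip is a leaf — visit tulip.
        Visit poppy.
      At kale: go right to mint.
        At mint: no left child.
        At mint: go right to yew.
          yew is a leaf — visit yew.
        Visit mint.
      Visit kale.
    Visit bay.
  Visit reed.
At elm: go right to lily.
  At lily: no left child.
  At lily: go right to fig.
    fig is a leaf — visit fig.
  Visit lily.
Visit elm.
Full post-order sequence: moss, rye, daisy, pear, aster, iris, tulip, poppy, yew, mint, kale, bay, reed, fig, lily, elm.

8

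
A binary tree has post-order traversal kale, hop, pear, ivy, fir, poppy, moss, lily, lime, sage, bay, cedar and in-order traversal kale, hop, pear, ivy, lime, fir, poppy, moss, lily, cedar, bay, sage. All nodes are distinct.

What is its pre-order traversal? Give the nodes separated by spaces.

cedar lime ivy pear hop kale lily moss poppy fir bay sage

The last element of post-order is the root; it splits in-order into left and right subtrees.
Root cedar: left subtree has 9 nodes {kale, hop, pear, ivy, lime, fir, poppy, moss, lily}, right has 2 {bay, sage}.
  Root lime: left subtree has 4 nodes {kale, hop, pear, ivy}, right has 4 {fir, poppy, moss, lily}.
    Root ivy: left subtree has 3 nodes {kale, hop, pear}, right has 0 { }.
      Root pear: left subtree has 2 nodes {kale, hop}, right has 0 { }.
        Root hop: left subtree has 1 node {kale}, right has 0 { }.
    Root lily: left subtree has 3 nodes {fir, poppy, moss}, right has 0 { }.
      Root moss: left subtree has 2 nodes {fir, poppy}, right has 0 { }.
        Root poppy: left subtree has 1 node {fir}, right has 0 { }.
  Root bay: left subtree has 0 nodes { }, right has 1 {sage}.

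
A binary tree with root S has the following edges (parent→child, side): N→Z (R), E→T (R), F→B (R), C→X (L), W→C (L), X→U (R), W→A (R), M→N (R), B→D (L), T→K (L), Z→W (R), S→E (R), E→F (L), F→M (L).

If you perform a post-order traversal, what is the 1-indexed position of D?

Post-order visits the left subtree, then the right subtree, then the node.
At S: no left child.
At S: go right to E.
  At E: go left to F.
    At F: go left to M.
      At M: no left child.
      At M: go right to N.
        At N: no left child.
        At N: go right to Z.
          At Z: no left child.
          At Z: go right to W.
            At W: go left to C.
              At C: go left to X.
                At X: no left child.
                At X: go right to U.
                  U is a leaf — visit U.
                Visit X.
              At C: no right child.
              Visit C.
            At W: go right to A.
              A is a leaf — visit A.
            Visit W.
          Visit Z.
        Visit N.
      Visit M.
    At F: go right to B.
      At B: go left to D.
        D is a leaf — visit D.
      At B: no right child.
      Visit B.
    Visit F.
  At E: go right to T.
    At T: go left to K.
      K is a leaf — visit K.
    At T: no right child.
    Visit T.
  Visit E.
Visit S.
Full post-order sequence: U, X, C, A, W, Z, N, M, D, B, F, K, T, E, S.

9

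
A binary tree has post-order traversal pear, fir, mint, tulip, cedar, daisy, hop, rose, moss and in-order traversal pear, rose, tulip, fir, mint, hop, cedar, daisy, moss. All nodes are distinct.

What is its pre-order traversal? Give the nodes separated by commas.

moss, rose, pear, hop, tulip, mint, fir, daisy, cedar

The last element of post-order is the root; it splits in-order into left and right subtrees.
Root moss: left subtree has 8 nodes {pear, rose, tulip, fir, mint, hop, cedar, daisy}, right has 0 { }.
  Root rose: left subtree has 1 node {pear}, right has 6 {tulip, fir, mint, hop, cedar, daisy}.
    Root hop: left subtree has 3 nodes {tulip, fir, mint}, right has 2 {cedar, daisy}.
      Root tulip: left subtree has 0 nodes { }, right has 2 {fir, mint}.
        Root mint: left subtree has 1 node {fir}, right has 0 { }.
      Root daisy: left subtree has 1 node {cedar}, right has 0 { }.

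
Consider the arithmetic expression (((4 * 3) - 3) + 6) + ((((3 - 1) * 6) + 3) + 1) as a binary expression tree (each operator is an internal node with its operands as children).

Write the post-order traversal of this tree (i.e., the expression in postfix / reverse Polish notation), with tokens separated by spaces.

4 3 * 3 - 6 + 3 1 - 6 * 3 + 1 + +

Post-order on an expression tree gives postfix notation: for each operator, emit left operand, right operand, then the operator.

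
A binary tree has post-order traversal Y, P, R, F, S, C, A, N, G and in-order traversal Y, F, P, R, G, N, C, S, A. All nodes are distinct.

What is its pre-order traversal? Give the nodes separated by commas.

The last element of post-order is the root; it splits in-order into left and right subtrees.
Root G: left subtree has 4 nodes {Y, F, P, R}, right has 4 {N, C, S, A}.
  Root F: left subtree has 1 node {Y}, right has 2 {P, R}.
    Root R: left subtree has 1 node {P}, right has 0 { }.
  Root N: left subtree has 0 nodes { }, right has 3 {C, S, A}.
    Root A: left subtree has 2 nodes {C, S}, right has 0 { }.
      Root C: left subtree has 0 nodes { }, right has 1 {S}.

G, F, Y, R, P, N, A, C, S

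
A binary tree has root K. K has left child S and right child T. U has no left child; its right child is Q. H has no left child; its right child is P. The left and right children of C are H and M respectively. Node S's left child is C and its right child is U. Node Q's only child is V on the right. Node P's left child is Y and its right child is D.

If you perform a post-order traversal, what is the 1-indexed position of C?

6

Post-order visits the left subtree, then the right subtree, then the node.
At K: go left to S.
  At S: go left to C.
    At C: go left to H.
      At H: no left child.
      At H: go right to P.
        At P: go left to Y.
          Y is a leaf — visit Y.
        At P: go right to D.
          D is a leaf — visit D.
        Visit P.
      Visit H.
    At C: go right to M.
      M is a leaf — visit M.
    Visit C.
  At S: go right to U.
    At U: no left child.
    At U: go right to Q.
      At Q: no left child.
      At Q: go right to V.
        V is a leaf — visit V.
      Visit Q.
    Visit U.
  Visit S.
At K: go right to T.
  T is a leaf — visit T.
Visit K.
Full post-order sequence: Y, D, P, H, M, C, V, Q, U, S, T, K.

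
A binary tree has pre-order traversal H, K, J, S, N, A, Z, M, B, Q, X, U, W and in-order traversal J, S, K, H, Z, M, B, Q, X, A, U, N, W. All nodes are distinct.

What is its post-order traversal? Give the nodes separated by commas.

S, J, K, X, Q, B, M, Z, U, A, W, N, H

The first element of pre-order is the root; it splits in-order into left and right subtrees.
Root H: left subtree has 3 nodes {J, S, K}, right has 9 {Z, M, B, Q, X, A, U, N, W}.
  Root K: left subtree has 2 nodes {J, S}, right has 0 { }.
    Root J: left subtree has 0 nodes { }, right has 1 {S}.
  Root N: left subtree has 7 nodes {Z, M, B, Q, X, A, U}, right has 1 {W}.
    Root A: left subtree has 5 nodes {Z, M, B, Q, X}, right has 1 {U}.
      Root Z: left subtree has 0 nodes { }, right has 4 {M, B, Q, X}.
        Root M: left subtree has 0 nodes { }, right has 3 {B, Q, X}.
          Root B: left subtree has 0 nodes { }, right has 2 {Q, X}.
            Root Q: left subtree has 0 nodes { }, right has 1 {X}.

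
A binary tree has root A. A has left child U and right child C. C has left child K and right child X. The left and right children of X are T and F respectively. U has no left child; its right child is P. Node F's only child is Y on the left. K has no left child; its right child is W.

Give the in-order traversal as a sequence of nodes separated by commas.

In-order visits the left subtree, then the node, then the right subtree.
At A: go left to U.
  At U: no left child.
  Visit U.
  At U: go right to P.
    P is a leaf — visit P.
Visit A.
At A: go right to C.
  At C: go left to K.
    At K: no left child.
    Visit K.
    At K: go right to W.
      W is a leaf — visit W.
  Visit C.
  At C: go right to X.
    At X: go left to T.
      T is a leaf — visit T.
    Visit X.
    At X: go right to F.
      At F: go left to Y.
        Y is a leaf — visit Y.
      Visit F.
      At F: no right child.

U, P, A, K, W, C, T, X, Y, F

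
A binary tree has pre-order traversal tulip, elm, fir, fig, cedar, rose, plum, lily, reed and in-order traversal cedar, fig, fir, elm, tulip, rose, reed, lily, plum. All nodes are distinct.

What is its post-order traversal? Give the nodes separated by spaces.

The first element of pre-order is the root; it splits in-order into left and right subtrees.
Root tulip: left subtree has 4 nodes {cedar, fig, fir, elm}, right has 4 {rose, reed, lily, plum}.
  Root elm: left subtree has 3 nodes {cedar, fig, fir}, right has 0 { }.
    Root fir: left subtree has 2 nodes {cedar, fig}, right has 0 { }.
      Root fig: left subtree has 1 node {cedar}, right has 0 { }.
  Root rose: left subtree has 0 nodes { }, right has 3 {reed, lily, plum}.
    Root plum: left subtree has 2 nodes {reed, lily}, right has 0 { }.
      Root lily: left subtree has 1 node {reed}, right has 0 { }.

cedar fig fir elm reed lily plum rose tulip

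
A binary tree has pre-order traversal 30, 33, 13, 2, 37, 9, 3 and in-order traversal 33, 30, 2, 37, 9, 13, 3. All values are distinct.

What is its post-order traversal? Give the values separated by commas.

33, 9, 37, 2, 3, 13, 30

The first element of pre-order is the root; it splits in-order into left and right subtrees.
Root 30: left subtree has 1 node {33}, right has 5 {2, 37, 9, 13, 3}.
  Root 13: left subtree has 3 nodes {2, 37, 9}, right has 1 {3}.
    Root 2: left subtree has 0 nodes { }, right has 2 {37, 9}.
      Root 37: left subtree has 0 nodes { }, right has 1 {9}.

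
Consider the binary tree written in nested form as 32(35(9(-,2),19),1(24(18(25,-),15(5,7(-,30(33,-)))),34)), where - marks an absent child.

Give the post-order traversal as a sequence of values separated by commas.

2, 9, 19, 35, 25, 18, 5, 33, 30, 7, 15, 24, 34, 1, 32

Post-order visits the left subtree, then the right subtree, then the node.
At 32: go left to 35.
  At 35: go left to 9.
    At 9: no left child.
    At 9: go right to 2.
      2 is a leaf — visit 2.
    Visit 9.
  At 35: go right to 19.
    19 is a leaf — visit 19.
  Visit 35.
At 32: go right to 1.
  At 1: go left to 24.
    At 24: go left to 18.
      At 18: go left to 25.
        25 is a leaf — visit 25.
      At 18: no right child.
      Visit 18.
    At 24: go right to 15.
      At 15: go left to 5.
        5 is a leaf — visit 5.
      At 15: go right to 7.
        At 7: no left child.
        At 7: go right to 30.
          At 30: go left to 33.
            33 is a leaf — visit 33.
          At 30: no right child.
          Visit 30.
        Visit 7.
      Visit 15.
    Visit 24.
  At 1: go right to 34.
    34 is a leaf — visit 34.
  Visit 1.
Visit 32.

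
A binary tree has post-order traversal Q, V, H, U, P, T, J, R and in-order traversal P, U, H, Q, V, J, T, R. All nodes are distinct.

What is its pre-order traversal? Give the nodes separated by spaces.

The last element of post-order is the root; it splits in-order into left and right subtrees.
Root R: left subtree has 7 nodes {P, U, H, Q, V, J, T}, right has 0 { }.
  Root J: left subtree has 5 nodes {P, U, H, Q, V}, right has 1 {T}.
    Root P: left subtree has 0 nodes { }, right has 4 {U, H, Q, V}.
      Root U: left subtree has 0 nodes { }, right has 3 {H, Q, V}.
        Root H: left subtree has 0 nodes { }, right has 2 {Q, V}.
          Root V: left subtree has 1 node {Q}, right has 0 { }.

R J P U H V Q T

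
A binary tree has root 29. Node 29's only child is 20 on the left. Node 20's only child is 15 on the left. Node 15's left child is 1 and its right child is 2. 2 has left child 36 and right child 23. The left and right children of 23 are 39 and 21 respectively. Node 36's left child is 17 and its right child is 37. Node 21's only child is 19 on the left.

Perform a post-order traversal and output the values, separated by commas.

1, 17, 37, 36, 39, 19, 21, 23, 2, 15, 20, 29

Post-order visits the left subtree, then the right subtree, then the node.
At 29: go left to 20.
  At 20: go left to 15.
    At 15: go left to 1.
      1 is a leaf — visit 1.
    At 15: go right to 2.
      At 2: go left to 36.
        At 36: go left to 17.
          17 is a leaf — visit 17.
        At 36: go right to 37.
          37 is a leaf — visit 37.
        Visit 36.
      At 2: go right to 23.
        At 23: go left to 39.
          39 is a leaf — visit 39.
        At 23: go right to 21.
          At 21: go left to 19.
            19 is a leaf — visit 19.
          At 21: no right child.
          Visit 21.
        Visit 23.
      Visit 2.
    Visit 15.
  At 20: no right child.
  Visit 20.
At 29: no right child.
Visit 29.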